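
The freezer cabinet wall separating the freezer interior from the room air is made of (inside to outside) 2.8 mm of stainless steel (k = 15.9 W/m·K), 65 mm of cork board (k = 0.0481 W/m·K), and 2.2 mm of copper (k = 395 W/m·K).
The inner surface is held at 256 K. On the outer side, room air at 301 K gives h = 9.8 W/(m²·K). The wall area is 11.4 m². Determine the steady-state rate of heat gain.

Q ≈ 353 W

Treating each layer as a thermal resistance in series:
R_stainless steel = L/(kA) = 0.0028/(15.9×11.4) = 1.545×10^-5 K/W
R_cork board = L/(kA) = 0.065/(0.0481×11.4) = 0.1185 K/W
R_copper = L/(kA) = 0.0022/(395×11.4) = 4.886×10^-7 K/W
R_outer film = 1/(h_o·A) = 1/(9.8×11.4) = 0.008951 K/W
R_total = 0.1275 K/W
Q = ΔT / R_total = 45 / 0.1275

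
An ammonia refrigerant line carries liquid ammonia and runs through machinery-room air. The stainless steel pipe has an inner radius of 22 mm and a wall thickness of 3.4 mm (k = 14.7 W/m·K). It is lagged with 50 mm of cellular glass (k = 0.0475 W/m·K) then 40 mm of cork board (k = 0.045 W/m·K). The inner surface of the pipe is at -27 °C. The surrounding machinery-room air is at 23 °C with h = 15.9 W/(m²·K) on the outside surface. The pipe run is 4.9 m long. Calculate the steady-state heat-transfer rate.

Q ≈ 46.8 W

Treating each annulus and film as a series resistance:
R_stainless steel pipe wall = ln(25.4/22)/(2π×14.7×4.9) = 3.175×10^-4 K/W
R_cellular glass = ln(75.4/25.4)/(2π×0.0475×4.9) = 0.744 K/W
R_cork board = ln(115.4/75.4)/(2π×0.045×4.9) = 0.3072 K/W
R_outer film = 1/(h_o·2πr_oL) = 1/(15.9×2π×0.1154×4.9) = 0.0177 K/W
R_total = 1.069 K/W
Q = ΔT/R_total = 50/1.069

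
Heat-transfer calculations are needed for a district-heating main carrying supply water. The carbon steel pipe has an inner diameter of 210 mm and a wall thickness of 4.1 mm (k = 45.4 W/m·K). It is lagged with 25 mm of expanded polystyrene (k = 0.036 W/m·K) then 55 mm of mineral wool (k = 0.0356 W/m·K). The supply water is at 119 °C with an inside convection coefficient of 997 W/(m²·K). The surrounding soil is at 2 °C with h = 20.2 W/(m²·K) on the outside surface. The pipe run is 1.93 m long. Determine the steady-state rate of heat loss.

Cylindrical conduction, so R = ln(r₂/r₁)/(2πkL) per layer, in series:
R_inner film = 1/(h_i·2πr₁L) = 1/(997×2π×0.105×1.93) = 7.877×10^-4 K/W
R_carbon steel pipe wall = ln(109.1/105)/(2π×45.4×1.93) = 6.958×10^-5 K/W
R_expanded polystyrene = ln(134.1/109.1)/(2π×0.036×1.93) = 0.4726 K/W
R_mineral wool = ln(189.1/134.1)/(2π×0.0356×1.93) = 0.7961 K/W
R_outer film = 1/(h_o·2πr_oL) = 1/(20.2×2π×0.1891×1.93) = 0.02159 K/W
R_total = 1.291 K/W
Q = ΔT/R_total = 117/1.291

Q ≈ 90.6 W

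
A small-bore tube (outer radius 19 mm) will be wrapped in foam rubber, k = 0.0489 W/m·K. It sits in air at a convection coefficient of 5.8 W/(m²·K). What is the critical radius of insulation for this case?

For a cylinder r_cr = k/h = 0.0489/5.8
r_cr = 8.43 mm; since the bare radius (19 mm) is above r_cr, any added insulation will reduce heat loss.

r_cr ≈ 8.43 mm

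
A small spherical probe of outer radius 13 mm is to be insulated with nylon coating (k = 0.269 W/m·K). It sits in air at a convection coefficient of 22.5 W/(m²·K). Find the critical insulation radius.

r_cr ≈ 23.9 mm

For a sphere r_cr = 2k/h = 2×0.269/22.5
r_cr = 23.9 mm; since the bare radius (13 mm) is below r_cr, adding a thin layer of insulation will *increase* heat loss.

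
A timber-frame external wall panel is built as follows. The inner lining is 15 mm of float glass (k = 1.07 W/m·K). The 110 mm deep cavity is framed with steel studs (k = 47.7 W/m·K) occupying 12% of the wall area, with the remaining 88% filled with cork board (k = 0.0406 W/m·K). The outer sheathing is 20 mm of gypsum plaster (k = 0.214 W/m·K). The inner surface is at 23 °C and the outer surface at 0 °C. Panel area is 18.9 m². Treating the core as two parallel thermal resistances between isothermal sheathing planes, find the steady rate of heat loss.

Sheathing layers in series; stud and cavity paths in parallel between them.
R_inner = 0.015/(1.07×18.9) = 7.417×10^-4 K/W
R_stud  = 0.11/(47.7×0.12×18.9) = 0.001017 K/W
R_cav   = 0.11/(0.0406×0.88×18.9) = 0.1629 K/W
1/R_core = 1/R_stud + 1/R_cav → R_core = 0.00101 K/W
R_outer = 0.02/(0.214×18.9) = 0.004945 K/W
R_total = 0.006697 K/W
Q = ΔT/R_total = 23/0.006697

Q ≈ 3430 W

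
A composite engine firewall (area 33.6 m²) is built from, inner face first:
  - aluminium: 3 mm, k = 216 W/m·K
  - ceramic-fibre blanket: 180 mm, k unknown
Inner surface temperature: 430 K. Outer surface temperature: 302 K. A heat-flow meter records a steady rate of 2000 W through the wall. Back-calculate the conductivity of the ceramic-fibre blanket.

k ≈ 0.0837 W/(m·K)

Series thermal resistances:
R_aluminium = L/(kA) = 0.003/(216×33.6) = 4.134×10^-7 K/W
Sum of known resistances R_other = 4.134×10^-7 K/W
Total R = ΔT/Q = 128/2000 = 0.064 K/W
R_ceramic-fibre blanket = R_total − R_other = 0.064 K/W
k = L/(R·A) = 0.18/(0.064×33.6)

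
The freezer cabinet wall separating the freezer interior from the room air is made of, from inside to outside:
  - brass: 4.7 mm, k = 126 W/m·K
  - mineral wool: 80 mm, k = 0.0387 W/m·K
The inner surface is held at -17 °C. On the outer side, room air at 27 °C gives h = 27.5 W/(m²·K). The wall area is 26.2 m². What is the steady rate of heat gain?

Q ≈ 548 W

Series thermal resistances:
R_brass = L/(kA) = 0.0047/(126×26.2) = 1.424×10^-6 K/W
R_mineral wool = L/(kA) = 0.08/(0.0387×26.2) = 0.0789 K/W
R_outer film = 1/(h_o·A) = 1/(27.5×26.2) = 0.001388 K/W
R_total = 0.08029 K/W
Q = ΔT / R_total = 44 / 0.08029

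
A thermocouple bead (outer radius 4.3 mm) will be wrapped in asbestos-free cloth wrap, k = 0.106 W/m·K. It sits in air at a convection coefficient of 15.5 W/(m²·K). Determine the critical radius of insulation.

r_cr ≈ 13.7 mm

For a sphere r_cr = 2k/h = 2×0.106/15.5
r_cr = 13.7 mm; since the bare radius (4.3 mm) is below r_cr, adding a thin layer of insulation will *increase* heat loss.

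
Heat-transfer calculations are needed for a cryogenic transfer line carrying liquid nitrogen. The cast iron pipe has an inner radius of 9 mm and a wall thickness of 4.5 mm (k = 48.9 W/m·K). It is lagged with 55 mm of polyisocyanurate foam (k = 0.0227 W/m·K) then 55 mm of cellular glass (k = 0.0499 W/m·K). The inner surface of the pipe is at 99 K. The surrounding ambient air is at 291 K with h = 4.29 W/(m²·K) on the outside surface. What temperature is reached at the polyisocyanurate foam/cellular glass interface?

T ≈ 260 K

Per-layer cylindrical resistances, series-summed:
R_cast iron pipe wall = ln(13.5/9)/(2π×48.9×1) = 0.00132 K/W
R_polyisocyanurate foam = ln(68.5/13.5)/(2π×0.0227×1) = 11.39 K/W
R_cellular glass = ln(123.5/68.5)/(2π×0.0499×1) = 1.88 K/W
R_outer film = 1/(h_o·2πr_oL) = 1/(4.29×2π×0.1235×1) = 0.3004 K/W
R_total = 13.57 K/W
Q = ΔT/R_total = 192/13.57
Q = 14.2 W/m
T_interface = T_inner + Q·ΣR(inner→interface) = 99 + 14.2×11.39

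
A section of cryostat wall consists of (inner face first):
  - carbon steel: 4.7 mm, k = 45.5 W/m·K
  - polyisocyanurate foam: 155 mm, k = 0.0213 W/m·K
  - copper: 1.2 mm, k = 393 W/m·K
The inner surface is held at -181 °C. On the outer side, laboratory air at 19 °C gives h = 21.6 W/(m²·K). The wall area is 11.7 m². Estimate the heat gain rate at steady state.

Treating each layer as a thermal resistance in series:
R_carbon steel = L/(kA) = 0.0047/(45.5×11.7) = 8.829×10^-6 K/W
R_polyisocyanurate foam = L/(kA) = 0.155/(0.0213×11.7) = 0.622 K/W
R_copper = L/(kA) = 0.0012/(393×11.7) = 2.61×10^-7 K/W
R_outer film = 1/(h_o·A) = 1/(21.6×11.7) = 0.003957 K/W
R_total = 0.6259 K/W
Q = ΔT / R_total = 200 / 0.6259

Q ≈ 320 W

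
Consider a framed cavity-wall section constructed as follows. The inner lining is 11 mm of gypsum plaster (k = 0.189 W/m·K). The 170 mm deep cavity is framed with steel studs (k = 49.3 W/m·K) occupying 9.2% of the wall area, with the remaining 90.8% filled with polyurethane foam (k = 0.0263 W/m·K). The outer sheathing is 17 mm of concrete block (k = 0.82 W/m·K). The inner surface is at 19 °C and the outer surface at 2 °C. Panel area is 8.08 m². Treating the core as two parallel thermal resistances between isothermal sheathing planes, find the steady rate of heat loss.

Q ≈ 1180 W

Sheathing layers in series; stud and cavity paths in parallel between them.
R_inner = 0.011/(0.189×8.08) = 0.007203 K/W
R_stud  = 0.17/(49.3×0.092×8.08) = 0.004639 K/W
R_cav   = 0.17/(0.0263×0.908×8.08) = 0.881 K/W
1/R_core = 1/R_stud + 1/R_cav → R_core = 0.004614 K/W
R_outer = 0.017/(0.82×8.08) = 0.002566 K/W
R_total = 0.01438 K/W
Q = ΔT/R_total = 17/0.01438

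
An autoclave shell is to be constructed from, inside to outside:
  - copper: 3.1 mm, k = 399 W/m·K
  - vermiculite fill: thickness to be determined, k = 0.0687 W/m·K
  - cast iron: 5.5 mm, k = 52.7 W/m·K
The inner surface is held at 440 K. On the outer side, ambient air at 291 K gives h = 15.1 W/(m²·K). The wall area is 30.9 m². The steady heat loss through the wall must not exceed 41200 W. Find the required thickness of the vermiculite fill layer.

Treating each layer as a thermal resistance in series:
R_copper = L/(kA) = 0.0031/(399×30.9) = 2.514×10^-7 K/W
R_cast iron = L/(kA) = 0.0055/(52.7×30.9) = 3.377×10^-6 K/W
R_outer film = 1/(h_o·A) = 1/(15.1×30.9) = 0.002143 K/W
Sum of the known resistances R_other = 0.002147 K/W
Required total resistance R_tot = ΔT/Q_allow = 149/41200 = 0.003617 K/W
R_vermiculite fill = R_tot − R_other = 0.00147 K/W
L = R·k·A = 0.00147×0.0687×30.9

L ≈ 3.12 mm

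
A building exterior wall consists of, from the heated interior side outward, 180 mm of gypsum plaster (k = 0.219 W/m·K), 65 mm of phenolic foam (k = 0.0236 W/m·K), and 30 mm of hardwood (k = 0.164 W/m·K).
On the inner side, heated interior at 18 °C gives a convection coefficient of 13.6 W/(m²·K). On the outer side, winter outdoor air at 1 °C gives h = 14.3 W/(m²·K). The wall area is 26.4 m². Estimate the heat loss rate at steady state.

Thermal resistances in series:
R_inner film = 1/(h_i·A) = 1/(13.6×26.4) = 0.002785 K/W
R_gypsum plaster = L/(kA) = 0.18/(0.219×26.4) = 0.03113 K/W
R_phenolic foam = L/(kA) = 0.065/(0.0236×26.4) = 0.1043 K/W
R_hardwood = L/(kA) = 0.03/(0.164×26.4) = 0.006929 K/W
R_outer film = 1/(h_o·A) = 1/(14.3×26.4) = 0.002649 K/W
R_total = 0.1478 K/W
Q = ΔT / R_total = 17 / 0.1478

Q ≈ 115 W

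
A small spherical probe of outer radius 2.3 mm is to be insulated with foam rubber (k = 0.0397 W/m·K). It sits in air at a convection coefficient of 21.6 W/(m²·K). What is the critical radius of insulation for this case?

For a sphere r_cr = 2k/h = 2×0.0397/21.6
r_cr = 3.68 mm; since the bare radius (2.3 mm) is below r_cr, adding a thin layer of insulation will *increase* heat loss.

r_cr ≈ 3.68 mm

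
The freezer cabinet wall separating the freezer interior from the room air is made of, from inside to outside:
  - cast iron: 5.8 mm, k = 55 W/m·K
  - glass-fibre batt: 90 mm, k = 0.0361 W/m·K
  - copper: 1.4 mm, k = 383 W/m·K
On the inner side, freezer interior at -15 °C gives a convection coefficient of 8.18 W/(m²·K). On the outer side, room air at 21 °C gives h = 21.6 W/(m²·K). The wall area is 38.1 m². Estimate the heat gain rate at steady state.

Q ≈ 515 W

Model the wall as resistances in series:
R_inner film = 1/(h_i·A) = 1/(8.18×38.1) = 0.003209 K/W
R_cast iron = L/(kA) = 0.0058/(55×38.1) = 2.768×10^-6 K/W
R_glass-fibre batt = L/(kA) = 0.09/(0.0361×38.1) = 0.06544 K/W
R_copper = L/(kA) = 0.0014/(383×38.1) = 9.594×10^-8 K/W
R_outer film = 1/(h_o·A) = 1/(21.6×38.1) = 0.001215 K/W
R_total = 0.06986 K/W
Q = ΔT / R_total = 36 / 0.06986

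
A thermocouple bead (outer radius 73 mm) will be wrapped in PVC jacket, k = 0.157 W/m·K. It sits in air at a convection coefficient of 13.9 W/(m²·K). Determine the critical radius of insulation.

For a sphere r_cr = 2k/h = 2×0.157/13.9
r_cr = 22.6 mm; since the bare radius (73 mm) is above r_cr, any added insulation will reduce heat loss.

r_cr ≈ 22.6 mm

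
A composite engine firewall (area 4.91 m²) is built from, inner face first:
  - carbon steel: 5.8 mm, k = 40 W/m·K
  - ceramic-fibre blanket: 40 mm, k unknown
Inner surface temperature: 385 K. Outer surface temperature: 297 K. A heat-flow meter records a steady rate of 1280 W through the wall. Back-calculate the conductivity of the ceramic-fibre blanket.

k ≈ 0.119 W/(m·K)

Series thermal resistances:
R_carbon steel = L/(kA) = 0.0058/(40×4.91) = 2.953×10^-5 K/W
Sum of known resistances R_other = 2.953×10^-5 K/W
Total R = ΔT/Q = 88/1280 = 0.06875 K/W
R_ceramic-fibre blanket = R_total − R_other = 0.06872 K/W
k = L/(R·A) = 0.04/(0.06872×4.91)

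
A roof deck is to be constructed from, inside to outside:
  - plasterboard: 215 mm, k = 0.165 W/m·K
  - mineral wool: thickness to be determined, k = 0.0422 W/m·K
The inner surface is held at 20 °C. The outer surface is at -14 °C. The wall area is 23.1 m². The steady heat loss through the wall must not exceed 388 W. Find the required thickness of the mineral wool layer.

Model the wall as resistances in series:
R_plasterboard = L/(kA) = 0.215/(0.165×23.1) = 0.05641 K/W
Sum of the known resistances R_other = 0.05641 K/W
Required total resistance R_tot = ΔT/Q_allow = 34/388 = 0.08763 K/W
R_mineral wool = R_tot − R_other = 0.03122 K/W
L = R·k·A = 0.03122×0.0422×23.1

L ≈ 30.4 mm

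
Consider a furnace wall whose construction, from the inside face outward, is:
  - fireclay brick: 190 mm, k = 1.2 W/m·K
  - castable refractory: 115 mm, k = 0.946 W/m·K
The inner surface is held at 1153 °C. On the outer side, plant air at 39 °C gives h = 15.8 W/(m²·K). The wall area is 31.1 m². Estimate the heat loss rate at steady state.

Treating each layer as a thermal resistance in series:
R_fireclay brick = L/(kA) = 0.19/(1.2×31.1) = 0.005091 K/W
R_castable refractory = L/(kA) = 0.115/(0.946×31.1) = 0.003909 K/W
R_outer film = 1/(h_o·A) = 1/(15.8×31.1) = 0.002035 K/W
R_total = 0.01104 K/W
Q = ΔT / R_total = 1114 / 0.01104

Q ≈ 101000 W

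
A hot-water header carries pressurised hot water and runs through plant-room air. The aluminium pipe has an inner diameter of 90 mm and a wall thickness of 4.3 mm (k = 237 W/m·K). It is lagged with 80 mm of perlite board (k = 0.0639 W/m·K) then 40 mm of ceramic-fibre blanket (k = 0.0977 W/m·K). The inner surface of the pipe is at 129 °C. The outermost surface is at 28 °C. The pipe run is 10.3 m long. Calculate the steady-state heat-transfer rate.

Q ≈ 366 W

Per-layer cylindrical resistances, series-summed:
R_aluminium pipe wall = ln(49.3/45)/(2π×237×10.3) = 5.95×10^-6 K/W
R_perlite board = ln(129.3/49.3)/(2π×0.0639×10.3) = 0.2332 K/W
R_ceramic-fibre blanket = ln(169.3/129.3)/(2π×0.0977×10.3) = 0.04263 K/W
R_total = 0.2758 K/W
Q = ΔT/R_total = 101/0.2758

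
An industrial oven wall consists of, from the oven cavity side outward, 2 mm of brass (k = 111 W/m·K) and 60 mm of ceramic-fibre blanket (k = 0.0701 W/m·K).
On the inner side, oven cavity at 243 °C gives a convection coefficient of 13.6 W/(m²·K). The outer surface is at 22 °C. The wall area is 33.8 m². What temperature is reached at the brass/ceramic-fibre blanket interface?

Model the wall as resistances in series:
R_inner film = 1/(h_i·A) = 1/(13.6×33.8) = 0.002175 K/W
R_brass = L/(kA) = 0.002/(111×33.8) = 5.331×10^-7 K/W
R_ceramic-fibre blanket = L/(kA) = 0.06/(0.0701×33.8) = 0.02532 K/W
R_total = 0.0275 K/W;  Q = ΔT/R_total = 221/0.0275 = 8037 W
T_interface = T_inner − Q·ΣR(inner→interface) = 243 − 8040×0.002176

T ≈ 226 °C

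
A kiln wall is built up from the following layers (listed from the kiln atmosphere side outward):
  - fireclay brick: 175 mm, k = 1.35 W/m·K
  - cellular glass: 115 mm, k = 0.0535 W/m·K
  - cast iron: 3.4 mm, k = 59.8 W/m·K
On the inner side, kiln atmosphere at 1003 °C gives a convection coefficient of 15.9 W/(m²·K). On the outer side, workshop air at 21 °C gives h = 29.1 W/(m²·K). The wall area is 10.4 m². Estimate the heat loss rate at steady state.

Series thermal resistances:
R_inner film = 1/(h_i·A) = 1/(15.9×10.4) = 0.006047 K/W
R_fireclay brick = L/(kA) = 0.175/(1.35×10.4) = 0.01246 K/W
R_cellular glass = L/(kA) = 0.115/(0.0535×10.4) = 0.2067 K/W
R_cast iron = L/(kA) = 0.0034/(59.8×10.4) = 5.467×10^-6 K/W
R_outer film = 1/(h_o·A) = 1/(29.1×10.4) = 0.003304 K/W
R_total = 0.2285 K/W
Q = ΔT / R_total = 982 / 0.2285

Q ≈ 4300 W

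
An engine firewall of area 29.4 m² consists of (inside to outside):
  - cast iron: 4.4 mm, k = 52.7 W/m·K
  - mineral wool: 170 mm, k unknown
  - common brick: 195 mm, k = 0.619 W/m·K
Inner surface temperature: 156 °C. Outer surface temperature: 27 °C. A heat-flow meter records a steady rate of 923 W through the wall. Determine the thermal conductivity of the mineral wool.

Model the wall as resistances in series:
R_cast iron = L/(kA) = 0.0044/(52.7×29.4) = 2.84×10^-6 K/W
R_common brick = L/(kA) = 0.195/(0.619×29.4) = 0.01072 K/W
Sum of known resistances R_other = 0.01072 K/W
Total R = ΔT/Q = 129/923 = 0.1398 K/W
R_mineral wool = R_total − R_other = 0.129 K/W
k = L/(R·A) = 0.17/(0.129×29.4)

k ≈ 0.0448 W/(m·K)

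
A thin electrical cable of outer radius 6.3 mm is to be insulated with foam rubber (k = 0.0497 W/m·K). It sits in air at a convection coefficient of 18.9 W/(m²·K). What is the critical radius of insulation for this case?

r_cr ≈ 2.63 mm

For a cylinder r_cr = k/h = 0.0497/18.9
r_cr = 2.63 mm; since the bare radius (6.3 mm) is above r_cr, any added insulation will reduce heat loss.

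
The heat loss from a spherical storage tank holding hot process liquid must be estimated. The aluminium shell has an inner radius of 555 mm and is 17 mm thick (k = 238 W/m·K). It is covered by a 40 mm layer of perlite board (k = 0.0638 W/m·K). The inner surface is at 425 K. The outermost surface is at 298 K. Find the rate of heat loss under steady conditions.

Q ≈ 891 W

Spherical conduction: R = (1/r_in − 1/r_out)/(4πk) per layer; series-sum.
R_aluminium shell = (1/0.555 − 1/0.572)/(4π×238) = 1.79×10^-5 K/W
R_perlite board = (1/0.572 − 1/0.612)/(4π×0.0638) = 0.1425 K/W
R_total = 0.1425 K/W
Q = ΔT/R_total = 127/0.1425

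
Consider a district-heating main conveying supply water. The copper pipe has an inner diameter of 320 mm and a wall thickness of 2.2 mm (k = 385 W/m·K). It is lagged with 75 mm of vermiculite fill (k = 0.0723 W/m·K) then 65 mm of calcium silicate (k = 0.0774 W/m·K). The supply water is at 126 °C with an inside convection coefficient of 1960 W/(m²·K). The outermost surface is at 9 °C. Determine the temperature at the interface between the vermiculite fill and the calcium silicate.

T ≈ 52.6 °C

Per-layer cylindrical resistances, series-summed:
R_inner film = 1/(h_i·2πr₁L) = 1/(1960×2π×0.16×1) = 5.075×10^-4 K/W
R_copper pipe wall = ln(162.2/160)/(2π×385×1) = 5.645×10^-6 K/W
R_vermiculite fill = ln(237.2/162.2)/(2π×0.0723×1) = 0.8367 K/W
R_calcium silicate = ln(302.2/237.2)/(2π×0.0774×1) = 0.498 K/W
R_total = 1.335 K/W
Q = ΔT/R_total = 117/1.335
Q = 87.6 W/m
T_interface = T_inner − Q·ΣR(inner→interface) = 126 − 87.6×0.8372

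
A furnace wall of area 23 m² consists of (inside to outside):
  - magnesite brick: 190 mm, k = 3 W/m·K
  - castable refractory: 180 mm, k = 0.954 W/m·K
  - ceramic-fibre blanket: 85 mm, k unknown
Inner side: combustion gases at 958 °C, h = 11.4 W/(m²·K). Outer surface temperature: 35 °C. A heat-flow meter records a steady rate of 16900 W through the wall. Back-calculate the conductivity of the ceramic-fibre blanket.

k ≈ 0.0928 W/(m·K)

Thermal resistances in series:
R_inner film = 1/(h_i·A) = 1/(11.4×23) = 0.003814 K/W
R_magnesite brick = L/(kA) = 0.19/(3×23) = 0.002754 K/W
R_castable refractory = L/(kA) = 0.18/(0.954×23) = 0.008203 K/W
Sum of known resistances R_other = 0.01477 K/W
Total R = ΔT/Q = 923/16900 = 0.05462 K/W
R_ceramic-fibre blanket = R_total − R_other = 0.03984 K/W
k = L/(R·A) = 0.085/(0.03984×23)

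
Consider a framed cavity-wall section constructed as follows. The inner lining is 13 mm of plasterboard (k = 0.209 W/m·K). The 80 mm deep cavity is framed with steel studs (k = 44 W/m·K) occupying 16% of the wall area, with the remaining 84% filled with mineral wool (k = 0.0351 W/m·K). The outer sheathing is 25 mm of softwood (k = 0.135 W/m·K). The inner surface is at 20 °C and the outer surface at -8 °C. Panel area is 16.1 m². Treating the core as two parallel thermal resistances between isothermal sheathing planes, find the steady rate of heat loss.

Q ≈ 1740 W

Sheathing layers in series; stud and cavity paths in parallel between them.
R_inner = 0.013/(0.209×16.1) = 0.003863 K/W
R_stud  = 0.08/(44×0.16×16.1) = 7.058×10^-4 K/W
R_cav   = 0.08/(0.0351×0.84×16.1) = 0.1685 K/W
1/R_core = 1/R_stud + 1/R_cav → R_core = 7.029×10^-4 K/W
R_outer = 0.025/(0.135×16.1) = 0.0115 K/W
R_total = 0.01607 K/W
Q = ΔT/R_total = 28/0.01607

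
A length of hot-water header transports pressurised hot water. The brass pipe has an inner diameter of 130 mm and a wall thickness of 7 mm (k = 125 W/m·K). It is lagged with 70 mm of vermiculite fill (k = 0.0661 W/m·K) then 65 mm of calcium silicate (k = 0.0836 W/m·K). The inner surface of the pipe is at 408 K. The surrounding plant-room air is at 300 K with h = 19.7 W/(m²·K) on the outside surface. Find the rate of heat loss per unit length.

q′ ≈ 45.2 W/m

Per-layer cylindrical resistances, series-summed:
R_brass pipe wall = ln(72/65)/(2π×125×1) = 1.302×10^-4 K/W
R_vermiculite fill = ln(142/72)/(2π×0.0661×1) = 1.635 K/W
R_calcium silicate = ln(207/142)/(2π×0.0836×1) = 0.7175 K/W
R_outer film = 1/(h_o·2πr_oL) = 1/(19.7×2π×0.207×1) = 0.03903 K/W
R_total = 2.392 K/W
Q = ΔT/R_total = 108/2.392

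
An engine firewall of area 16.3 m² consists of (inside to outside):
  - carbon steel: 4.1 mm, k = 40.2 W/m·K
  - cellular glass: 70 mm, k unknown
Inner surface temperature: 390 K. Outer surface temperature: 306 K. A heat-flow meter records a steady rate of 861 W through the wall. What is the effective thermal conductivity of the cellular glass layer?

k ≈ 0.044 W/(m·K)

Thermal resistances in series:
R_carbon steel = L/(kA) = 0.0041/(40.2×16.3) = 6.257×10^-6 K/W
Sum of known resistances R_other = 6.257×10^-6 K/W
Total R = ΔT/Q = 84/861 = 0.09756 K/W
R_cellular glass = R_total − R_other = 0.09755 K/W
k = L/(R·A) = 0.07/(0.09755×16.3)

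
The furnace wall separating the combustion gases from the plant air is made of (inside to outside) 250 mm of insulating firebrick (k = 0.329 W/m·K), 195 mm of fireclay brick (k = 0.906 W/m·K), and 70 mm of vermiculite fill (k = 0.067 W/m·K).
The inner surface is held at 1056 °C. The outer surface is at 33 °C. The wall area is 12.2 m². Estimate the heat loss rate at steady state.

Q ≈ 6180 W

Thermal resistances in series:
R_insulating firebrick = L/(kA) = 0.25/(0.329×12.2) = 0.06229 K/W
R_fireclay brick = L/(kA) = 0.195/(0.906×12.2) = 0.01764 K/W
R_vermiculite fill = L/(kA) = 0.07/(0.067×12.2) = 0.08564 K/W
R_total = 0.1656 K/W
Q = ΔT / R_total = 1023 / 0.1656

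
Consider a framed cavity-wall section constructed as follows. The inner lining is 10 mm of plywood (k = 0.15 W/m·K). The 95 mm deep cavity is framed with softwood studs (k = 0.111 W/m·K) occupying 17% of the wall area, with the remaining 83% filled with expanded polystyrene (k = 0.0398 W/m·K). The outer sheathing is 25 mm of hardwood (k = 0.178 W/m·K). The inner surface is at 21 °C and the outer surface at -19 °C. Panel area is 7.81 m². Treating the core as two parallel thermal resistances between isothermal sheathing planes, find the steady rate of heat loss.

Q ≈ 153 W

Sheathing layers in series; stud and cavity paths in parallel between them.
R_inner = 0.01/(0.15×7.81) = 0.008536 K/W
R_stud  = 0.095/(0.111×0.17×7.81) = 0.6446 K/W
R_cav   = 0.095/(0.0398×0.83×7.81) = 0.3682 K/W
1/R_core = 1/R_stud + 1/R_cav → R_core = 0.2344 K/W
R_outer = 0.025/(0.178×7.81) = 0.01798 K/W
R_total = 0.2609 K/W
Q = ΔT/R_total = 40/0.2609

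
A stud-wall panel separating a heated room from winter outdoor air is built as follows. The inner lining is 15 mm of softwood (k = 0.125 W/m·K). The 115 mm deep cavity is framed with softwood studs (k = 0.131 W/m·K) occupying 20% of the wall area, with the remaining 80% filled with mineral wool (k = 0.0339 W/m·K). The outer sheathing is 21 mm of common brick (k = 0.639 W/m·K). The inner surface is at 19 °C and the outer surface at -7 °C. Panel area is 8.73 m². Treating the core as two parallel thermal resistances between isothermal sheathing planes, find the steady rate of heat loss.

Q ≈ 98.3 W

Sheathing layers in series; stud and cavity paths in parallel between them.
R_inner = 0.015/(0.125×8.73) = 0.01375 K/W
R_stud  = 0.115/(0.131×0.2×8.73) = 0.5028 K/W
R_cav   = 0.115/(0.0339×0.8×8.73) = 0.4857 K/W
1/R_core = 1/R_stud + 1/R_cav → R_core = 0.2471 K/W
R_outer = 0.021/(0.639×8.73) = 0.003764 K/W
R_total = 0.2646 K/W
Q = ΔT/R_total = 26/0.2646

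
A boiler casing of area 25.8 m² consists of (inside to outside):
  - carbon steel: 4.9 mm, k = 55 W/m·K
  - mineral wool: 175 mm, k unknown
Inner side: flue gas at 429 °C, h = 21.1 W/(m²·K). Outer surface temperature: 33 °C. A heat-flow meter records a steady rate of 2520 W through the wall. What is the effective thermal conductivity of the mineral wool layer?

Treating each layer as a thermal resistance in series:
R_inner film = 1/(h_i·A) = 1/(21.1×25.8) = 0.001837 K/W
R_carbon steel = L/(kA) = 0.0049/(55×25.8) = 3.453×10^-6 K/W
Sum of known resistances R_other = 0.00184 K/W
Total R = ΔT/Q = 396/2520 = 0.1571 K/W
R_mineral wool = R_total − R_other = 0.1553 K/W
k = L/(R·A) = 0.175/(0.1553×25.8)

k ≈ 0.0437 W/(m·K)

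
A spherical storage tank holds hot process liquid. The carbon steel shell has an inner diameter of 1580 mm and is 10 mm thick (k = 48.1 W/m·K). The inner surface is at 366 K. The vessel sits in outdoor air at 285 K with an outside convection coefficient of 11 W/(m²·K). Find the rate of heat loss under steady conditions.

Q ≈ 7150 W

Spherical conduction: R = (1/r_in − 1/r_out)/(4πk) per layer; series-sum.
R_carbon steel shell = (1/0.79 − 1/0.8)/(4π×48.1) = 2.618×10^-5 K/W
R_outer film = 1/(h·4πr_o²) = 1/(11×4π×0.8²) = 0.0113 K/W
R_total = 0.01133 K/W
Q = ΔT/R_total = 81/0.01133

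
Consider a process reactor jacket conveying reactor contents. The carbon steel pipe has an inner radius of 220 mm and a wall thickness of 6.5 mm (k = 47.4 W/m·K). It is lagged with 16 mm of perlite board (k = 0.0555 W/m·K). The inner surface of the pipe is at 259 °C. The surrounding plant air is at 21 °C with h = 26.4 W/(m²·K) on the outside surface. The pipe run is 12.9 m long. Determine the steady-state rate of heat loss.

Q ≈ 13900 W

Radial resistances (cylindrical: R_cond = ln(r_o/r_i)/(2πkL), R_conv = 1/(h·2πrL)):
R_carbon steel pipe wall = ln(226.5/220)/(2π×47.4×12.9) = 7.579×10^-6 K/W
R_perlite board = ln(242.5/226.5)/(2π×0.0555×12.9) = 0.01517 K/W
R_outer film = 1/(h_o·2πr_oL) = 1/(26.4×2π×0.2425×12.9) = 0.001927 K/W
R_total = 0.01711 K/W
Q = ΔT/R_total = 238/0.01711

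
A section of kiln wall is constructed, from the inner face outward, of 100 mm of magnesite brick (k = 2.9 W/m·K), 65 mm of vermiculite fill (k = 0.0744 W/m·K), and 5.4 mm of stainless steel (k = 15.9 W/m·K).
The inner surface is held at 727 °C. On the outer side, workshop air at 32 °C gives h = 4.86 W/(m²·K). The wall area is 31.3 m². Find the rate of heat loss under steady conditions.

Treating each layer as a thermal resistance in series:
R_magnesite brick = L/(kA) = 0.1/(2.9×31.3) = 0.001102 K/W
R_vermiculite fill = L/(kA) = 0.065/(0.0744×31.3) = 0.02791 K/W
R_stainless steel = L/(kA) = 0.0054/(15.9×31.3) = 1.085×10^-5 K/W
R_outer film = 1/(h_o·A) = 1/(4.86×31.3) = 0.006574 K/W
R_total = 0.0356 K/W
Q = ΔT / R_total = 695 / 0.0356

Q ≈ 19500 W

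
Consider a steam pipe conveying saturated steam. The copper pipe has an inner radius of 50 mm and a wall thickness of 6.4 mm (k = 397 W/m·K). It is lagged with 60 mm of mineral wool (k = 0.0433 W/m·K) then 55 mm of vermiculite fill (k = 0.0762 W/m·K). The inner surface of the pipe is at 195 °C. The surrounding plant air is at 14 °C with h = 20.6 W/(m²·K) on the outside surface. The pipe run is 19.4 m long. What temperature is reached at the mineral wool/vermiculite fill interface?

For a radial system each layer contributes R = ln(r_out/r_in)/(2πkL); films add R = 1/(hA).
R_copper pipe wall = ln(56.4/50)/(2π×397×19.4) = 2.489×10^-6 K/W
R_mineral wool = ln(116.4/56.4)/(2π×0.0433×19.4) = 0.1373 K/W
R_vermiculite fill = ln(171.4/116.4)/(2π×0.0762×19.4) = 0.04166 K/W
R_outer film = 1/(h_o·2πr_oL) = 1/(20.6×2π×0.1714×19.4) = 0.002323 K/W
R_total = 0.1813 K/W
Q = ΔT/R_total = 181/0.1813
Q = 999 W
T_interface = T_inner − Q·ΣR(inner→interface) = 195 − 999×0.1373

T ≈ 57.9 °C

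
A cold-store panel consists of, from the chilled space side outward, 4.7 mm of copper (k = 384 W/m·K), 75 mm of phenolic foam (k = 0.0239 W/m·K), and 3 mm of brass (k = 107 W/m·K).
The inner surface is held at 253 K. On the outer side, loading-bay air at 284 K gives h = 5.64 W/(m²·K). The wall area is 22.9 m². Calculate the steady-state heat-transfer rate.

Q ≈ 214 W

Model the wall as resistances in series:
R_copper = L/(kA) = 0.0047/(384×22.9) = 5.345×10^-7 K/W
R_phenolic foam = L/(kA) = 0.075/(0.0239×22.9) = 0.137 K/W
R_brass = L/(kA) = 0.003/(107×22.9) = 1.224×10^-6 K/W
R_outer film = 1/(h_o·A) = 1/(5.64×22.9) = 0.007743 K/W
R_total = 0.1448 K/W
Q = ΔT / R_total = 31 / 0.1448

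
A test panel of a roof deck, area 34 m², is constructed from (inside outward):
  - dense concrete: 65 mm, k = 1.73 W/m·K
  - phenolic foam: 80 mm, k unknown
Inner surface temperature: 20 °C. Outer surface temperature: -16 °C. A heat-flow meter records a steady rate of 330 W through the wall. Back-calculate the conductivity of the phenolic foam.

k ≈ 0.0218 W/(m·K)

Using the resistance-network approach (series):
R_dense concrete = L/(kA) = 0.065/(1.73×34) = 0.001105 K/W
Sum of known resistances R_other = 0.001105 K/W
Total R = ΔT/Q = 36/330 = 0.1091 K/W
R_phenolic foam = R_total − R_other = 0.108 K/W
k = L/(R·A) = 0.08/(0.108×34)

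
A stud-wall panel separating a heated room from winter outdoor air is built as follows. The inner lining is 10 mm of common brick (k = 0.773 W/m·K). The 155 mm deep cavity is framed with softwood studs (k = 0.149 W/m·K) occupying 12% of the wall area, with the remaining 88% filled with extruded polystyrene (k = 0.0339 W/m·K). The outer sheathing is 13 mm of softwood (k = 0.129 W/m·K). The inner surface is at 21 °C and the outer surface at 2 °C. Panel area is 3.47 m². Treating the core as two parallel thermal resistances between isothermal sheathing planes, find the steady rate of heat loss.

Sheathing layers in series; stud and cavity paths in parallel between them.
R_inner = 0.01/(0.773×3.47) = 0.003728 K/W
R_stud  = 0.155/(0.149×0.12×3.47) = 2.498 K/W
R_cav   = 0.155/(0.0339×0.88×3.47) = 1.497 K/W
1/R_core = 1/R_stud + 1/R_cav → R_core = 0.9362 K/W
R_outer = 0.013/(0.129×3.47) = 0.02904 K/W
R_total = 0.969 K/W
Q = ΔT/R_total = 19/0.969

Q ≈ 19.6 W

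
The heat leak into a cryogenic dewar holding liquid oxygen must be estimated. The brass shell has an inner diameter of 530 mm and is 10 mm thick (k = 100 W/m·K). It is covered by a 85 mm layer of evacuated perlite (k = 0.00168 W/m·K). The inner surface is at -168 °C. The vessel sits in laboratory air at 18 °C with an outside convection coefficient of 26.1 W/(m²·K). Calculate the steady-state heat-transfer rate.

Spherical conduction: R = (1/r_in − 1/r_out)/(4πk) per layer; series-sum.
R_brass shell = (1/0.265 − 1/0.275)/(4π×100) = 1.092×10^-4 K/W
R_evacuated perlite = (1/0.275 − 1/0.36)/(4π×0.00168) = 40.67 K/W
R_outer film = 1/(h·4πr_o²) = 1/(26.1×4π×0.36²) = 0.02353 K/W
R_total = 40.69 K/W
Q = ΔT/R_total = 186/40.69

Q ≈ 4.57 W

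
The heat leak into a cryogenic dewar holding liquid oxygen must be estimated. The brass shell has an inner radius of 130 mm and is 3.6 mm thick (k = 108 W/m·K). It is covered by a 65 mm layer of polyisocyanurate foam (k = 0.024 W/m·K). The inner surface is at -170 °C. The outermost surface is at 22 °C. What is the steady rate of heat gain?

For a spherical shell R = (1/r₁ − 1/r₂)/(4πk); film R = 1/(h·4πr²). In series:
R_brass shell = (1/0.13 − 1/0.1336)/(4π×108) = 1.527×10^-4 K/W
R_polyisocyanurate foam = (1/0.1336 − 1/0.1986)/(4π×0.024) = 8.123 K/W
R_total = 8.123 K/W
Q = ΔT/R_total = 192/8.123

Q ≈ 23.6 W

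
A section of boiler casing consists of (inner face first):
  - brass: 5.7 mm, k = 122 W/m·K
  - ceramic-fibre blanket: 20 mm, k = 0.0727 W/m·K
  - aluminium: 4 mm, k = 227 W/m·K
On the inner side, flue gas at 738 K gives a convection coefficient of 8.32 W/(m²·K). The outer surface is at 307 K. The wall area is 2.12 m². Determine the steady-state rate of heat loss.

Q ≈ 2310 W

Using the resistance-network approach (series):
R_inner film = 1/(h_i·A) = 1/(8.32×2.12) = 0.05669 K/W
R_brass = L/(kA) = 0.0057/(122×2.12) = 2.204×10^-5 K/W
R_ceramic-fibre blanket = L/(kA) = 0.02/(0.0727×2.12) = 0.1298 K/W
R_aluminium = L/(kA) = 0.004/(227×2.12) = 8.312×10^-6 K/W
R_total = 0.1865 K/W
Q = ΔT / R_total = 431 / 0.1865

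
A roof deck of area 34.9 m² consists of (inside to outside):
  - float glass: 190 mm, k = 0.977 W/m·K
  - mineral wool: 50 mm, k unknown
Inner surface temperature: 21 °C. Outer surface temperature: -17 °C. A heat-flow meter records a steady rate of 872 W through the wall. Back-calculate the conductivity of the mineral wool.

Thermal resistances in series:
R_float glass = L/(kA) = 0.19/(0.977×34.9) = 0.005572 K/W
Sum of known resistances R_other = 0.005572 K/W
Total R = ΔT/Q = 38/872 = 0.04358 K/W
R_mineral wool = R_total − R_other = 0.03801 K/W
k = L/(R·A) = 0.05/(0.03801×34.9)

k ≈ 0.0377 W/(m·K)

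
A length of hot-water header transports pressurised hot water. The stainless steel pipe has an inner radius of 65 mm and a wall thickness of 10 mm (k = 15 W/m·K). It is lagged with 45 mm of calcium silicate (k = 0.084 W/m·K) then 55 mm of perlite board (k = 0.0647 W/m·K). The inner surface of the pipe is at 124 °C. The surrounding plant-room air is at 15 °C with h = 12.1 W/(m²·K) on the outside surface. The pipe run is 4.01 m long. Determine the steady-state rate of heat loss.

Q ≈ 231 W

Cylindrical conduction, so R = ln(r₂/r₁)/(2πkL) per layer, in series:
R_stainless steel pipe wall = ln(75/65)/(2π×15×4.01) = 3.786×10^-4 K/W
R_calcium silicate = ln(120/75)/(2π×0.084×4.01) = 0.2221 K/W
R_perlite board = ln(175/120)/(2π×0.0647×4.01) = 0.2314 K/W
R_outer film = 1/(h_o·2πr_oL) = 1/(12.1×2π×0.175×4.01) = 0.01874 K/W
R_total = 0.4726 K/W
Q = ΔT/R_total = 109/0.4726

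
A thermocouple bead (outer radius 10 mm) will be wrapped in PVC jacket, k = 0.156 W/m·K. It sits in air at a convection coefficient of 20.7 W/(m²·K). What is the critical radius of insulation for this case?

r_cr ≈ 15.1 mm

For a sphere r_cr = 2k/h = 2×0.156/20.7
r_cr = 15.1 mm; since the bare radius (10 mm) is below r_cr, adding a thin layer of insulation will *increase* heat loss.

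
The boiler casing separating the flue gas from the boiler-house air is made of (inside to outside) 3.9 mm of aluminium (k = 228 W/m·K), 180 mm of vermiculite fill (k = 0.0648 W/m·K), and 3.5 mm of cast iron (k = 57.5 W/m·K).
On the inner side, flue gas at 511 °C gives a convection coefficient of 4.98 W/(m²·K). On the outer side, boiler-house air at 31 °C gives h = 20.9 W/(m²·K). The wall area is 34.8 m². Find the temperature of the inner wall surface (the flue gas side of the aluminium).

Using the resistance-network approach (series):
R_inner film = 1/(h_i·A) = 1/(4.98×34.8) = 0.00577 K/W
R_aluminium = L/(kA) = 0.0039/(228×34.8) = 4.915×10^-7 K/W
R_vermiculite fill = L/(kA) = 0.18/(0.0648×34.8) = 0.07982 K/W
R_cast iron = L/(kA) = 0.0035/(57.5×34.8) = 1.749×10^-6 K/W
R_outer film = 1/(h_o·A) = 1/(20.9×34.8) = 0.001375 K/W
R_total = 0.08697 K/W;  Q = ΔT/R_total = 480/0.08697 = 5519 W
T_interface = T_inner − Q·ΣR(inner→interface) = 511 − 5520×0.00577

T ≈ 479 °C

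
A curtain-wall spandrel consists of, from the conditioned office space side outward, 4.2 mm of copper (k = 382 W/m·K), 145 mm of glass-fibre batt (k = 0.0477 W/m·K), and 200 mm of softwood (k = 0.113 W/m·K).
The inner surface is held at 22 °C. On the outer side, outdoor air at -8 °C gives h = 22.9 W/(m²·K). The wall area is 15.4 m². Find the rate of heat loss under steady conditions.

Q ≈ 95.2 W

Treating each layer as a thermal resistance in series:
R_copper = L/(kA) = 0.0042/(382×15.4) = 7.139×10^-7 K/W
R_glass-fibre batt = L/(kA) = 0.145/(0.0477×15.4) = 0.1974 K/W
R_softwood = L/(kA) = 0.2/(0.113×15.4) = 0.1149 K/W
R_outer film = 1/(h_o·A) = 1/(22.9×15.4) = 0.002836 K/W
R_total = 0.3152 K/W
Q = ΔT / R_total = 30 / 0.3152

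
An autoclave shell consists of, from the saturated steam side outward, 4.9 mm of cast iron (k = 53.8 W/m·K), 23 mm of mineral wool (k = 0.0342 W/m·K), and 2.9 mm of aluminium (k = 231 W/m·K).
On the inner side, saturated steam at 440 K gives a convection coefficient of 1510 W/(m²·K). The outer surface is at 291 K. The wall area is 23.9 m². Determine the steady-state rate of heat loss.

Q ≈ 5290 W

Model the wall as resistances in series:
R_inner film = 1/(h_i·A) = 1/(1510×23.9) = 2.771×10^-5 K/W
R_cast iron = L/(kA) = 0.0049/(53.8×23.9) = 3.811×10^-6 K/W
R_mineral wool = L/(kA) = 0.023/(0.0342×23.9) = 0.02814 K/W
R_aluminium = L/(kA) = 0.0029/(231×23.9) = 5.253×10^-7 K/W
R_total = 0.02817 K/W
Q = ΔT / R_total = 149 / 0.02817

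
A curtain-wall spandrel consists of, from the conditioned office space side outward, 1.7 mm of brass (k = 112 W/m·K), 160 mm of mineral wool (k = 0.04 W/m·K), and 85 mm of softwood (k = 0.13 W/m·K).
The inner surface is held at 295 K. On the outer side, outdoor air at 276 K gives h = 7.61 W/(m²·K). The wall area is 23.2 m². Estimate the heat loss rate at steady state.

Series thermal resistances:
R_brass = L/(kA) = 0.0017/(112×23.2) = 6.542×10^-7 K/W
R_mineral wool = L/(kA) = 0.16/(0.04×23.2) = 0.1724 K/W
R_softwood = L/(kA) = 0.085/(0.13×23.2) = 0.02818 K/W
R_outer film = 1/(h_o·A) = 1/(7.61×23.2) = 0.005664 K/W
R_total = 0.2063 K/W
Q = ΔT / R_total = 19 / 0.2063

Q ≈ 92.1 W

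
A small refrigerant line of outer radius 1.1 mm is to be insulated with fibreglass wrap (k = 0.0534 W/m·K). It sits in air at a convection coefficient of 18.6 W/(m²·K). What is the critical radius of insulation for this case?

r_cr ≈ 2.87 mm

For a cylinder r_cr = k/h = 0.0534/18.6
r_cr = 2.87 mm; since the bare radius (1.1 mm) is below r_cr, adding a thin layer of insulation will *increase* heat loss.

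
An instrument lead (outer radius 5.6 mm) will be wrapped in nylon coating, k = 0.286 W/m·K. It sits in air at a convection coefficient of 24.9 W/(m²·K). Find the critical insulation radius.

For a cylinder r_cr = k/h = 0.286/24.9
r_cr = 11.5 mm; since the bare radius (5.6 mm) is below r_cr, adding a thin layer of insulation will *increase* heat loss.

r_cr ≈ 11.5 mm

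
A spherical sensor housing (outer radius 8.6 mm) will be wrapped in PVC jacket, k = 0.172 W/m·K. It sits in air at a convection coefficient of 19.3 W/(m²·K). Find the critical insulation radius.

For a sphere r_cr = 2k/h = 2×0.172/19.3
r_cr = 17.8 mm; since the bare radius (8.6 mm) is below r_cr, adding a thin layer of insulation will *increase* heat loss.

r_cr ≈ 17.8 mm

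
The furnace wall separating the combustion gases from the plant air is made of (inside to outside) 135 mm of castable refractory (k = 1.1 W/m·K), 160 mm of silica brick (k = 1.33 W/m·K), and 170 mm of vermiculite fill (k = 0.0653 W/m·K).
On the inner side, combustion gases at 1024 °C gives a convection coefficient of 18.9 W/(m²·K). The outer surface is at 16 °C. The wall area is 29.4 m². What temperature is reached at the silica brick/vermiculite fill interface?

Model the wall as resistances in series:
R_inner film = 1/(h_i·A) = 1/(18.9×29.4) = 0.0018 K/W
R_castable refractory = L/(kA) = 0.135/(1.1×29.4) = 0.004174 K/W
R_silica brick = L/(kA) = 0.16/(1.33×29.4) = 0.004092 K/W
R_vermiculite fill = L/(kA) = 0.17/(0.0653×29.4) = 0.08855 K/W
R_total = 0.09862 K/W;  Q = ΔT/R_total = 1008/0.09862 = 10220 W
T_interface = T_inner − Q·ΣR(inner→interface) = 1024 − 10200×0.01007

T ≈ 921 °C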